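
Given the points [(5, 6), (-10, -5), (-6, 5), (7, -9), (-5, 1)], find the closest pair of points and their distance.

Computing all pairwise distances among 5 points:

d((5, 6), (-10, -5)) = 18.6011
d((5, 6), (-6, 5)) = 11.0454
d((5, 6), (7, -9)) = 15.1327
d((5, 6), (-5, 1)) = 11.1803
d((-10, -5), (-6, 5)) = 10.7703
d((-10, -5), (7, -9)) = 17.4642
d((-10, -5), (-5, 1)) = 7.8102
d((-6, 5), (7, -9)) = 19.105
d((-6, 5), (-5, 1)) = 4.1231 <-- minimum
d((7, -9), (-5, 1)) = 15.6205

Closest pair: (-6, 5) and (-5, 1) with distance 4.1231

The closest pair is (-6, 5) and (-5, 1) with Euclidean distance 4.1231. For 5 points, brute-force pairwise comparison is shown above. For large n, the divide-and-conquer algorithm (sort by x, recurse on halves, check the dividing strip) achieves O(n log n).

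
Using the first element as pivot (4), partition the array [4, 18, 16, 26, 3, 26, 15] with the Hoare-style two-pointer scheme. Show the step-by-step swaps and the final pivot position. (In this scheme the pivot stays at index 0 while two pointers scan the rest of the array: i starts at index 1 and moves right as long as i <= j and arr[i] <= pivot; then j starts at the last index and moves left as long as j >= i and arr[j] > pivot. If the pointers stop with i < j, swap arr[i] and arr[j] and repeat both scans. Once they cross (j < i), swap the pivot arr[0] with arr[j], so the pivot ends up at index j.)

Hoare-style two-pointer partition with pivot = 4:

Initial array: [4, 18, 16, 26, 3, 26, 15]

Pointers start at i = 1, j = 6.
i stops at index 1 (arr[1]=18 > 4), j stops at index 4 (arr[4]=3 <= 4): swap arr[1] and arr[4], array becomes [4, 3, 16, 26, 18, 26, 15]
i ends at 2, j ends at 1: the pointers have crossed (j < i), so scanning stops.

Swap pivot arr[0] with arr[1] to place pivot at position 1: [3, 4, 16, 26, 18, 26, 15]
Pivot position: 1

After partitioning with pivot 4, the array becomes [3, 4, 16, 26, 18, 26, 15]. The pivot is placed at index 1. All elements to the left of the pivot are <= 4, and all elements to the right are > 4.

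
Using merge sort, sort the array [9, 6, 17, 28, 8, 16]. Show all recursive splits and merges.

Merge sort trace:

Split: [9, 6, 17, 28, 8, 16] -> [9, 6, 17] and [28, 8, 16]
  Split: [9, 6, 17] -> [9] and [6, 17]
    Split: [6, 17] -> [6] and [17]
    Merge: [6] + [17] -> [6, 17]
  Merge: [9] + [6, 17] -> [6, 9, 17]
  Split: [28, 8, 16] -> [28] and [8, 16]
    Split: [8, 16] -> [8] and [16]
    Merge: [8] + [16] -> [8, 16]
  Merge: [28] + [8, 16] -> [8, 16, 28]
Merge: [6, 9, 17] + [8, 16, 28] -> [6, 8, 9, 16, 17, 28]

Final sorted array: [6, 8, 9, 16, 17, 28]

The merge sort proceeds by recursively splitting the array and merging sorted halves.
After all merges, the sorted array is [6, 8, 9, 16, 17, 28].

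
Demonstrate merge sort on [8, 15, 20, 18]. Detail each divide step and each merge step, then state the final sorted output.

Merge sort trace:

Split: [8, 15, 20, 18] -> [8, 15] and [20, 18]
  Split: [8, 15] -> [8] and [15]
  Merge: [8] + [15] -> [8, 15]
  Split: [20, 18] -> [20] and [18]
  Merge: [20] + [18] -> [18, 20]
Merge: [8, 15] + [18, 20] -> [8, 15, 18, 20]

Final sorted array: [8, 15, 18, 20]

The merge sort proceeds by recursively splitting the array and merging sorted halves.
After all merges, the sorted array is [8, 15, 18, 20].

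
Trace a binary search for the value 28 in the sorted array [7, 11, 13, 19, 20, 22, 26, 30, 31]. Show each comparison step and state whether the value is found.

Binary search for 28 in [7, 11, 13, 19, 20, 22, 26, 30, 31]:

lo=0, hi=8, mid=4, arr[mid]=20 -> 20 < 28, search right half
lo=5, hi=8, mid=6, arr[mid]=26 -> 26 < 28, search right half
lo=7, hi=8, mid=7, arr[mid]=30 -> 30 > 28, search left half
lo=7 > hi=6, target 28 not found

Binary search determines that 28 is not in the array after 3 comparisons. The search space was exhausted without finding the target.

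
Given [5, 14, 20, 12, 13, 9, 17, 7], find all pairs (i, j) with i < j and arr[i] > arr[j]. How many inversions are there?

Finding inversions in [5, 14, 20, 12, 13, 9, 17, 7]:

(1, 3): arr[1]=14 > arr[3]=12
(1, 4): arr[1]=14 > arr[4]=13
(1, 5): arr[1]=14 > arr[5]=9
(1, 7): arr[1]=14 > arr[7]=7
(2, 3): arr[2]=20 > arr[3]=12
(2, 4): arr[2]=20 > arr[4]=13
(2, 5): arr[2]=20 > arr[5]=9
(2, 6): arr[2]=20 > arr[6]=17
(2, 7): arr[2]=20 > arr[7]=7
(3, 5): arr[3]=12 > arr[5]=9
(3, 7): arr[3]=12 > arr[7]=7
(4, 5): arr[4]=13 > arr[5]=9
(4, 7): arr[4]=13 > arr[7]=7
(5, 7): arr[5]=9 > arr[7]=7
(6, 7): arr[6]=17 > arr[7]=7

Total inversions: 15

The array has 15 inversion(s): (1,3), (1,4), (1,5), (1,7), (2,3), (2,4), (2,5), (2,6), (2,7), (3,5), (3,7), (4,5), (4,7), (5,7), (6,7). Each pair (i,j) satisfies i < j and arr[i] > arr[j].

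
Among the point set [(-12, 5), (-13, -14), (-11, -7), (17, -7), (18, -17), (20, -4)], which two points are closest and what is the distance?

Computing all pairwise distances among 6 points:

d((-12, 5), (-13, -14)) = 19.0263
d((-12, 5), (-11, -7)) = 12.0416
d((-12, 5), (17, -7)) = 31.3847
d((-12, 5), (18, -17)) = 37.2022
d((-12, 5), (20, -4)) = 33.2415
d((-13, -14), (-11, -7)) = 7.2801
d((-13, -14), (17, -7)) = 30.8058
d((-13, -14), (18, -17)) = 31.1448
d((-13, -14), (20, -4)) = 34.4819
d((-11, -7), (17, -7)) = 28.0
d((-11, -7), (18, -17)) = 30.6757
d((-11, -7), (20, -4)) = 31.1448
d((17, -7), (18, -17)) = 10.0499
d((17, -7), (20, -4)) = 4.2426 <-- minimum
d((18, -17), (20, -4)) = 13.1529

Closest pair: (17, -7) and (20, -4) with distance 4.2426

The closest pair is (17, -7) and (20, -4) with Euclidean distance 4.2426. For 6 points, brute-force pairwise comparison is shown above. For large n, the divide-and-conquer algorithm (sort by x, recurse on halves, check the dividing strip) achieves O(n log n).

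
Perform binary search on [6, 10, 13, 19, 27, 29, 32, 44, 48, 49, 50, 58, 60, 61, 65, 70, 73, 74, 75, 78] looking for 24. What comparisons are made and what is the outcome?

Binary search for 24 in [6, 10, 13, 19, 27, 29, 32, 44, 48, 49, 50, 58, 60, 61, 65, 70, 73, 74, 75, 78]:

lo=0, hi=19, mid=9, arr[mid]=49 -> 49 > 24, search left half
lo=0, hi=8, mid=4, arr[mid]=27 -> 27 > 24, search left half
lo=0, hi=3, mid=1, arr[mid]=10 -> 10 < 24, search right half
lo=2, hi=3, mid=2, arr[mid]=13 -> 13 < 24, search right half
lo=3, hi=3, mid=3, arr[mid]=19 -> 19 < 24, search right half
lo=4 > hi=3, target 24 not found

Binary search determines that 24 is not in the array after 5 comparisons. The search space was exhausted without finding the target.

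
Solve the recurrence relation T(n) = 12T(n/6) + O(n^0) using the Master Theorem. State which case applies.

Master Theorem for T(n) = 12T(n/6) + O(n^0):

a = 12, b = 6, c = 0
log_b(a) = log_6(12) = 1.3869

Case 1: c = 0 < log_6(12) = 1.3869
T(n) = O(n^(log_6 12))

For T(n) = 12T(n/6) + O(n^0): log_6(12) = 1.3869. This is Case 1 of the Master Theorem (c < log_b(a), work dominated by leaves), giving O(n^(log_6 12)).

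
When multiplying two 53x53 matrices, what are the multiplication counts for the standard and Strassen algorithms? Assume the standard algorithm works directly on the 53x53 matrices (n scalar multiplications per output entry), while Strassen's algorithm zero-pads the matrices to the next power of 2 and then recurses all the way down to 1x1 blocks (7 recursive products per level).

Matrix multiplication for 53x53 matrices:

Strassen's algorithm requires power-of-2 dimensions. Pad 53x53 to 64x64 (next power of 2).

Standard algorithm: 53^3 = 148877 multiplications
Strassen's algorithm: 7^(log2(64)) = 7^6 = 117649 multiplications
Savings: 148877 - 117649 = 31228 multiplications

Standard: 148877 multiplications (53^3). Strassen: 117649 multiplications (7^6, after padding to 64x64). Strassen reduces 8 recursive multiplications to 7 at each level.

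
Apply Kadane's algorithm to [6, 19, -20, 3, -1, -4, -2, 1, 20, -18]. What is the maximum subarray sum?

Using Kadane's algorithm on [6, 19, -20, 3, -1, -4, -2, 1, 20, -18]:

Scanning through the array:
Position 1 (value 19): max_ending_here = 25, max_so_far = 25
Position 2 (value -20): max_ending_here = 5, max_so_far = 25
Position 3 (value 3): max_ending_here = 8, max_so_far = 25
Position 4 (value -1): max_ending_here = 7, max_so_far = 25
Position 5 (value -4): max_ending_here = 3, max_so_far = 25
Position 6 (value -2): max_ending_here = 1, max_so_far = 25
Position 7 (value 1): max_ending_here = 2, max_so_far = 25
Position 8 (value 20): max_ending_here = 22, max_so_far = 25
Position 9 (value -18): max_ending_here = 4, max_so_far = 25

Maximum subarray: [6, 19]
Maximum sum: 25

The maximum subarray is [6, 19] with sum 25. This subarray runs from index 0 to index 1.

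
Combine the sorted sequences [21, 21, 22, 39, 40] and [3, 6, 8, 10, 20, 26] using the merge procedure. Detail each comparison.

Merging process:

Compare 21 vs 3: take 3 from right. Merged: [3]
Compare 21 vs 6: take 6 from right. Merged: [3, 6]
Compare 21 vs 8: take 8 from right. Merged: [3, 6, 8]
Compare 21 vs 10: take 10 from right. Merged: [3, 6, 8, 10]
Compare 21 vs 20: take 20 from right. Merged: [3, 6, 8, 10, 20]
Compare 21 vs 26: take 21 from left. Merged: [3, 6, 8, 10, 20, 21]
Compare 21 vs 26: take 21 from left. Merged: [3, 6, 8, 10, 20, 21, 21]
Compare 22 vs 26: take 22 from left. Merged: [3, 6, 8, 10, 20, 21, 21, 22]
Compare 39 vs 26: take 26 from right. Merged: [3, 6, 8, 10, 20, 21, 21, 22, 26]
Append remaining from left: [39, 40]. Merged: [3, 6, 8, 10, 20, 21, 21, 22, 26, 39, 40]

Final merged array: [3, 6, 8, 10, 20, 21, 21, 22, 26, 39, 40]
Total comparisons: 9

The merged array is [3, 6, 8, 10, 20, 21, 21, 22, 26, 39, 40], requiring 9 comparisons. The merge step runs in O(n) time where n is the total number of elements.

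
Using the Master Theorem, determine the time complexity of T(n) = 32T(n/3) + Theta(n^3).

Master Theorem for T(n) = 32T(n/3) + O(n^3):

a = 32, b = 3, c = 3
log_b(a) = log_3(32) = 3.1546

Case 1: c = 3 < log_3(32) = 3.1546
T(n) = O(n^(log_3 32))

For T(n) = 32T(n/3) + O(n^3): log_3(32) = 3.1546. This is Case 1 of the Master Theorem (c < log_b(a), work dominated by leaves), giving O(n^(log_3 32)).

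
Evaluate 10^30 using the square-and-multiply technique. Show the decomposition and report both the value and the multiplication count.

Computing 10^30 by squaring (build up from 10^1; each line after the first costs one multiplication):

10^1 = 10
10^2 = (10^1)^2 = 10^2 = 100
10^3 = 10 * 10^2 = 10 * 100 = 1000
10^6 = (10^3)^2 = 1000^2 = 1000000
10^7 = 10 * 10^6 = 10 * 1000000 = 10000000
10^14 = (10^7)^2 = 10000000^2 = 100000000000000
10^15 = 10 * 10^14 = 10 * 100000000000000 = 1000000000000000
10^30 = (10^15)^2 = 1000000000000000^2 = 1000000000000000000000000000000

Result: 1000000000000000000000000000000
Multiplications needed: 7 (7 lines after 10^1)

10^30 = 1000000000000000000000000000000. Using exponentiation by squaring, this requires 7 multiplications. The key idea: if the exponent is even, square the half-power; if odd, multiply by the base once.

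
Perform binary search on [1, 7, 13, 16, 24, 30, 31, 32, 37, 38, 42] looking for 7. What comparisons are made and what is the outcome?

Binary search for 7 in [1, 7, 13, 16, 24, 30, 31, 32, 37, 38, 42]:

lo=0, hi=10, mid=5, arr[mid]=30 -> 30 > 7, search left half
lo=0, hi=4, mid=2, arr[mid]=13 -> 13 > 7, search left half
lo=0, hi=1, mid=0, arr[mid]=1 -> 1 < 7, search right half
lo=1, hi=1, mid=1, arr[mid]=7 -> Found target at index 1!

Binary search finds 7 at index 1 after 4 comparisons. The search repeatedly halves the search space by comparing with the middle element.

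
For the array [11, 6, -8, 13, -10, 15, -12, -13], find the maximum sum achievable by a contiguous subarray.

Using Kadane's algorithm on [11, 6, -8, 13, -10, 15, -12, -13]:

Scanning through the array:
Position 1 (value 6): max_ending_here = 17, max_so_far = 17
Position 2 (value -8): max_ending_here = 9, max_so_far = 17
Position 3 (value 13): max_ending_here = 22, max_so_far = 22
Position 4 (value -10): max_ending_here = 12, max_so_far = 22
Position 5 (value 15): max_ending_here = 27, max_so_far = 27
Position 6 (value -12): max_ending_here = 15, max_so_far = 27
Position 7 (value -13): max_ending_here = 2, max_so_far = 27

Maximum subarray: [11, 6, -8, 13, -10, 15]
Maximum sum: 27

The maximum subarray is [11, 6, -8, 13, -10, 15] with sum 27. This subarray runs from index 0 to index 5.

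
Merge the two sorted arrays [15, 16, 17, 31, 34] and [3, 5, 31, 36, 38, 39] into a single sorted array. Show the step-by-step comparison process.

Merging process:

Compare 15 vs 3: take 3 from right. Merged: [3]
Compare 15 vs 5: take 5 from right. Merged: [3, 5]
Compare 15 vs 31: take 15 from left. Merged: [3, 5, 15]
Compare 16 vs 31: take 16 from left. Merged: [3, 5, 15, 16]
Compare 17 vs 31: take 17 from left. Merged: [3, 5, 15, 16, 17]
Compare 31 vs 31: take 31 from left. Merged: [3, 5, 15, 16, 17, 31]
Compare 34 vs 31: take 31 from right. Merged: [3, 5, 15, 16, 17, 31, 31]
Compare 34 vs 36: take 34 from left. Merged: [3, 5, 15, 16, 17, 31, 31, 34]
Append remaining from right: [36, 38, 39]. Merged: [3, 5, 15, 16, 17, 31, 31, 34, 36, 38, 39]

Final merged array: [3, 5, 15, 16, 17, 31, 31, 34, 36, 38, 39]
Total comparisons: 8

The merged array is [3, 5, 15, 16, 17, 31, 31, 34, 36, 38, 39], requiring 8 comparisons. The merge step runs in O(n) time where n is the total number of elements.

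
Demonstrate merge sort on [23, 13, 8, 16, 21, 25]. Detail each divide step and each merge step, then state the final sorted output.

Merge sort trace:

Split: [23, 13, 8, 16, 21, 25] -> [23, 13, 8] and [16, 21, 25]
  Split: [23, 13, 8] -> [23] and [13, 8]
    Split: [13, 8] -> [13] and [8]
    Merge: [13] + [8] -> [8, 13]
  Merge: [23] + [8, 13] -> [8, 13, 23]
  Split: [16, 21, 25] -> [16] and [21, 25]
    Split: [21, 25] -> [21] and [25]
    Merge: [21] + [25] -> [21, 25]
  Merge: [16] + [21, 25] -> [16, 21, 25]
Merge: [8, 13, 23] + [16, 21, 25] -> [8, 13, 16, 21, 23, 25]

Final sorted array: [8, 13, 16, 21, 23, 25]

The merge sort proceeds by recursively splitting the array and merging sorted halves.
After all merges, the sorted array is [8, 13, 16, 21, 23, 25].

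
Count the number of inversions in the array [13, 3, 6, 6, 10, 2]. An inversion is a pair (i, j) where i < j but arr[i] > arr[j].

Finding inversions in [13, 3, 6, 6, 10, 2]:

(0, 1): arr[0]=13 > arr[1]=3
(0, 2): arr[0]=13 > arr[2]=6
(0, 3): arr[0]=13 > arr[3]=6
(0, 4): arr[0]=13 > arr[4]=10
(0, 5): arr[0]=13 > arr[5]=2
(1, 5): arr[1]=3 > arr[5]=2
(2, 5): arr[2]=6 > arr[5]=2
(3, 5): arr[3]=6 > arr[5]=2
(4, 5): arr[4]=10 > arr[5]=2

Total inversions: 9

The array has 9 inversion(s): (0,1), (0,2), (0,3), (0,4), (0,5), (1,5), (2,5), (3,5), (4,5). Each pair (i,j) satisfies i < j and arr[i] > arr[j].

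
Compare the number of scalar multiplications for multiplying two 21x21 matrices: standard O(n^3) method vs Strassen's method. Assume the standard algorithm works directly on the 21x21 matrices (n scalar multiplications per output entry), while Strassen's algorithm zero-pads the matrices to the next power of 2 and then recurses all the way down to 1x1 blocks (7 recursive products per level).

Matrix multiplication for 21x21 matrices:

Strassen's algorithm requires power-of-2 dimensions. Pad 21x21 to 32x32 (next power of 2).

Standard algorithm: 21^3 = 9261 multiplications
Strassen's algorithm: 7^(log2(32)) = 7^5 = 16807 multiplications
Difference: 9261 - 16807 = -7546 (Strassen uses MORE here due to padding overhead — for small or just-over-power-of-2 n, padding can outweigh the per-level savings)

Standard: 9261 multiplications (21^3). Strassen: 16807 multiplications (7^5, after padding to 32x32). Strassen reduces 8 recursive multiplications to 7 at each level.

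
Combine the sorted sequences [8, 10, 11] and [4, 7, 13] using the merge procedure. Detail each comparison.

Merging process:

Compare 8 vs 4: take 4 from right. Merged: [4]
Compare 8 vs 7: take 7 from right. Merged: [4, 7]
Compare 8 vs 13: take 8 from left. Merged: [4, 7, 8]
Compare 10 vs 13: take 10 from left. Merged: [4, 7, 8, 10]
Compare 11 vs 13: take 11 from left. Merged: [4, 7, 8, 10, 11]
Append remaining from right: [13]. Merged: [4, 7, 8, 10, 11, 13]

Final merged array: [4, 7, 8, 10, 11, 13]
Total comparisons: 5

The merged array is [4, 7, 8, 10, 11, 13], requiring 5 comparisons. The merge step runs in O(n) time where n is the total number of elements.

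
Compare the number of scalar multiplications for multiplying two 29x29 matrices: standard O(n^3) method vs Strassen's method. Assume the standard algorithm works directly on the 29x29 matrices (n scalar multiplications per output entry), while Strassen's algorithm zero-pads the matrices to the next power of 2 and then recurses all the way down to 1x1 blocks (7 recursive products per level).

Matrix multiplication for 29x29 matrices:

Strassen's algorithm requires power-of-2 dimensions. Pad 29x29 to 32x32 (next power of 2).

Standard algorithm: 29^3 = 24389 multiplications
Strassen's algorithm: 7^(log2(32)) = 7^5 = 16807 multiplications
Savings: 24389 - 16807 = 7582 multiplications

Standard: 24389 multiplications (29^3). Strassen: 16807 multiplications (7^5, after padding to 32x32). Strassen reduces 8 recursive multiplications to 7 at each level.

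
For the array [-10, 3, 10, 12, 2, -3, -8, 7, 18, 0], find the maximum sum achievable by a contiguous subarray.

Using Kadane's algorithm on [-10, 3, 10, 12, 2, -3, -8, 7, 18, 0]:

Scanning through the array:
Position 1 (value 3): max_ending_here = 3, max_so_far = 3
Position 2 (value 10): max_ending_here = 13, max_so_far = 13
Position 3 (value 12): max_ending_here = 25, max_so_far = 25
Position 4 (value 2): max_ending_here = 27, max_so_far = 27
Position 5 (value -3): max_ending_here = 24, max_so_far = 27
Position 6 (value -8): max_ending_here = 16, max_so_far = 27
Position 7 (value 7): max_ending_here = 23, max_so_far = 27
Position 8 (value 18): max_ending_here = 41, max_so_far = 41
Position 9 (value 0): max_ending_here = 41, max_so_far = 41

Maximum subarray: [3, 10, 12, 2, -3, -8, 7, 18]
Maximum sum: 41

The maximum subarray is [3, 10, 12, 2, -3, -8, 7, 18] with sum 41. This subarray runs from index 1 to index 8.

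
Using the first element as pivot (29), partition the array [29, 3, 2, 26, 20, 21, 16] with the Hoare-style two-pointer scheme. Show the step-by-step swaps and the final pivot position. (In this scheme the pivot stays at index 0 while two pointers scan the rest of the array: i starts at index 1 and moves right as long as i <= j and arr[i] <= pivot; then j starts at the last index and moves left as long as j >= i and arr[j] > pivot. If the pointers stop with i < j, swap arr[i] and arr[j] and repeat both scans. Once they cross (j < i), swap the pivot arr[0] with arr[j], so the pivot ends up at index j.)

Hoare-style two-pointer partition with pivot = 29:

Initial array: [29, 3, 2, 26, 20, 21, 16]

Pointers start at i = 1, j = 6.
i ends at 7, j ends at 6: the pointers have crossed (j < i), so scanning stops.

Swap pivot arr[0] with arr[6] to place pivot at position 6: [16, 3, 2, 26, 20, 21, 29]
Pivot position: 6

After partitioning with pivot 29, the array becomes [16, 3, 2, 26, 20, 21, 29]. The pivot is placed at index 6. All elements to the left of the pivot are <= 29, and all elements to the right are > 29.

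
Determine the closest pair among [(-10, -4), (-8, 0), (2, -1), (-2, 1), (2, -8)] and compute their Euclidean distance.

Computing all pairwise distances among 5 points:

d((-10, -4), (-8, 0)) = 4.4721 <-- minimum
d((-10, -4), (2, -1)) = 12.3693
d((-10, -4), (-2, 1)) = 9.434
d((-10, -4), (2, -8)) = 12.6491
d((-8, 0), (2, -1)) = 10.0499
d((-8, 0), (-2, 1)) = 6.0828
d((-8, 0), (2, -8)) = 12.8062
d((2, -1), (-2, 1)) = 4.4721 <-- minimum
d((2, -1), (2, -8)) = 7.0
d((-2, 1), (2, -8)) = 9.8489

Minimum distance: 4.4721 (tie among 2 pairs: (-10, -4) and (-8, 0); (2, -1) and (-2, 1))

The minimum Euclidean distance is 4.4721. There is a tie: 2 pairs achieve this minimum — (-10, -4) and (-8, 0); (2, -1) and (-2, 1). Any of these is a valid closest pair. For 5 points, brute-force pairwise comparison is shown above. For large n, the divide-and-conquer algorithm (sort by x, recurse on halves, check the dividing strip) achieves O(n log n).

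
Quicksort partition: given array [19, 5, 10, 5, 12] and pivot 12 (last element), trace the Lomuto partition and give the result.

Lomuto partition with pivot = 12:

Initial array: [19, 5, 10, 5, 12]

arr[0]=19 > 12: no swap
arr[1]=5 <= 12: swap with position 0, array becomes [5, 19, 10, 5, 12]
arr[2]=10 <= 12: swap with position 1, array becomes [5, 10, 19, 5, 12]
arr[3]=5 <= 12: swap with position 2, array becomes [5, 10, 5, 19, 12]

Place pivot at position 3: [5, 10, 5, 12, 19]
Pivot position: 3

After partitioning with pivot 12, the array becomes [5, 10, 5, 12, 19]. The pivot is placed at index 3. All elements to the left of the pivot are <= 12, and all elements to the right are > 12.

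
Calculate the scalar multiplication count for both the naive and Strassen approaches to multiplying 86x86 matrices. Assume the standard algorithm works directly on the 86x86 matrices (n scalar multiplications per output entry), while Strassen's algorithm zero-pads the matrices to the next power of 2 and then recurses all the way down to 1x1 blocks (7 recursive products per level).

Matrix multiplication for 86x86 matrices:

Strassen's algorithm requires power-of-2 dimensions. Pad 86x86 to 128x128 (next power of 2).

Standard algorithm: 86^3 = 636056 multiplications
Strassen's algorithm: 7^(log2(128)) = 7^7 = 823543 multiplications
Difference: 636056 - 823543 = -187487 (Strassen uses MORE here due to padding overhead — for small or just-over-power-of-2 n, padding can outweigh the per-level savings)

Standard: 636056 multiplications (86^3). Strassen: 823543 multiplications (7^7, after padding to 128x128). Strassen reduces 8 recursive multiplications to 7 at each level.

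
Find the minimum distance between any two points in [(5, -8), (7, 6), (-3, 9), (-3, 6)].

Computing all pairwise distances among 4 points:

d((5, -8), (7, 6)) = 14.1421
d((5, -8), (-3, 9)) = 18.7883
d((5, -8), (-3, 6)) = 16.1245
d((7, 6), (-3, 9)) = 10.4403
d((7, 6), (-3, 6)) = 10.0
d((-3, 9), (-3, 6)) = 3.0 <-- minimum

Closest pair: (-3, 9) and (-3, 6) with distance 3.0

The closest pair is (-3, 9) and (-3, 6) with Euclidean distance 3.0. For 4 points, brute-force pairwise comparison is shown above. For large n, the divide-and-conquer algorithm (sort by x, recurse on halves, check the dividing strip) achieves O(n log n).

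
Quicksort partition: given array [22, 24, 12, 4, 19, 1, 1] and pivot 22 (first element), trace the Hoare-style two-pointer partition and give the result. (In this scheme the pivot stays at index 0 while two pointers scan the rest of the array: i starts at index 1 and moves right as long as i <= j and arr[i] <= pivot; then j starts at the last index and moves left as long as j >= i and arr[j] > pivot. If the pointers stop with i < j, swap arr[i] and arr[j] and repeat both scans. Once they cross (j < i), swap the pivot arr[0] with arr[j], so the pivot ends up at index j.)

Hoare-style two-pointer partition with pivot = 22:

Initial array: [22, 24, 12, 4, 19, 1, 1]

Pointers start at i = 1, j = 6.
i stops at index 1 (arr[1]=24 > 22), j stops at index 6 (arr[6]=1 <= 22): swap arr[1] and arr[6], array becomes [22, 1, 12, 4, 19, 1, 24]
i ends at 6, j ends at 5: the pointers have crossed (j < i), so scanning stops.

Swap pivot arr[0] with arr[5] to place pivot at position 5: [1, 1, 12, 4, 19, 22, 24]
Pivot position: 5

After partitioning with pivot 22, the array becomes [1, 1, 12, 4, 19, 22, 24]. The pivot is placed at index 5. All elements to the left of the pivot are <= 22, and all elements to the right are > 22.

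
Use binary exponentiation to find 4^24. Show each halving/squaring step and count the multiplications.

Computing 4^24 by squaring (build up from 4^1; each line after the first costs one multiplication):

4^1 = 4
4^2 = (4^1)^2 = 4^2 = 16
4^3 = 4 * 4^2 = 4 * 16 = 64
4^6 = (4^3)^2 = 64^2 = 4096
4^12 = (4^6)^2 = 4096^2 = 16777216
4^24 = (4^12)^2 = 16777216^2 = 281474976710656

Result: 281474976710656
Multiplications needed: 5 (5 lines after 4^1)

4^24 = 281474976710656. Using exponentiation by squaring, this requires 5 multiplications. The key idea: if the exponent is even, square the half-power; if odd, multiply by the base once.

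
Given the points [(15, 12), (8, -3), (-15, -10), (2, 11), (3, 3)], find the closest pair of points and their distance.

Computing all pairwise distances among 5 points:

d((15, 12), (8, -3)) = 16.5529
d((15, 12), (-15, -10)) = 37.2022
d((15, 12), (2, 11)) = 13.0384
d((15, 12), (3, 3)) = 15.0
d((8, -3), (-15, -10)) = 24.0416
d((8, -3), (2, 11)) = 15.2315
d((8, -3), (3, 3)) = 7.8102 <-- minimum
d((-15, -10), (2, 11)) = 27.0185
d((-15, -10), (3, 3)) = 22.2036
d((2, 11), (3, 3)) = 8.0623

Closest pair: (8, -3) and (3, 3) with distance 7.8102

The closest pair is (8, -3) and (3, 3) with Euclidean distance 7.8102. For 5 points, brute-force pairwise comparison is shown above. For large n, the divide-and-conquer algorithm (sort by x, recurse on halves, check the dividing strip) achieves O(n log n).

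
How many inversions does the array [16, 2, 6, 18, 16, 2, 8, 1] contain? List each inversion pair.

Finding inversions in [16, 2, 6, 18, 16, 2, 8, 1]:

(0, 1): arr[0]=16 > arr[1]=2
(0, 2): arr[0]=16 > arr[2]=6
(0, 5): arr[0]=16 > arr[5]=2
(0, 6): arr[0]=16 > arr[6]=8
(0, 7): arr[0]=16 > arr[7]=1
(1, 7): arr[1]=2 > arr[7]=1
(2, 5): arr[2]=6 > arr[5]=2
(2, 7): arr[2]=6 > arr[7]=1
(3, 4): arr[3]=18 > arr[4]=16
(3, 5): arr[3]=18 > arr[5]=2
(3, 6): arr[3]=18 > arr[6]=8
(3, 7): arr[3]=18 > arr[7]=1
(4, 5): arr[4]=16 > arr[5]=2
(4, 6): arr[4]=16 > arr[6]=8
(4, 7): arr[4]=16 > arr[7]=1
(5, 7): arr[5]=2 > arr[7]=1
(6, 7): arr[6]=8 > arr[7]=1

Total inversions: 17

The array has 17 inversion(s): (0,1), (0,2), (0,5), (0,6), (0,7), (1,7), (2,5), (2,7), (3,4), (3,5), (3,6), (3,7), (4,5), (4,6), (4,7), (5,7), (6,7). Each pair (i,j) satisfies i < j and arr[i] > arr[j].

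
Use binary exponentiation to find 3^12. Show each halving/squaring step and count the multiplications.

Computing 3^12 by squaring (build up from 3^1; each line after the first costs one multiplication):

3^1 = 3
3^2 = (3^1)^2 = 3^2 = 9
3^3 = 3 * 3^2 = 3 * 9 = 27
3^6 = (3^3)^2 = 27^2 = 729
3^12 = (3^6)^2 = 729^2 = 531441

Result: 531441
Multiplications needed: 4 (4 lines after 3^1)

3^12 = 531441. Using exponentiation by squaring, this requires 4 multiplications. The key idea: if the exponent is even, square the half-power; if odd, multiply by the base once.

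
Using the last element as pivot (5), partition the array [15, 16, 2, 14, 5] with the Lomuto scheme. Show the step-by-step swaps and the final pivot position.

Lomuto partition with pivot = 5:

Initial array: [15, 16, 2, 14, 5]

arr[0]=15 > 5: no swap
arr[1]=16 > 5: no swap
arr[2]=2 <= 5: swap with position 0, array becomes [2, 16, 15, 14, 5]
arr[3]=14 > 5: no swap

Place pivot at position 1: [2, 5, 15, 14, 16]
Pivot position: 1

After partitioning with pivot 5, the array becomes [2, 5, 15, 14, 16]. The pivot is placed at index 1. All elements to the left of the pivot are <= 5, and all elements to the right are > 5.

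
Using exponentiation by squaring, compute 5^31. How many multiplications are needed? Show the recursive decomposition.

Computing 5^31 by squaring (build up from 5^1; each line after the first costs one multiplication):

5^1 = 5
5^2 = (5^1)^2 = 5^2 = 25
5^3 = 5 * 5^2 = 5 * 25 = 125
5^6 = (5^3)^2 = 125^2 = 15625
5^7 = 5 * 5^6 = 5 * 15625 = 78125
5^14 = (5^7)^2 = 78125^2 = 6103515625
5^15 = 5 * 5^14 = 5 * 6103515625 = 30517578125
5^30 = (5^15)^2 = 30517578125^2 = 931322574615478515625
5^31 = 5 * 5^30 = 5 * 931322574615478515625 = 4656612873077392578125

Result: 4656612873077392578125
Multiplications needed: 8 (8 lines after 5^1)

5^31 = 4656612873077392578125. Using exponentiation by squaring, this requires 8 multiplications. The key idea: if the exponent is even, square the half-power; if odd, multiply by the base once.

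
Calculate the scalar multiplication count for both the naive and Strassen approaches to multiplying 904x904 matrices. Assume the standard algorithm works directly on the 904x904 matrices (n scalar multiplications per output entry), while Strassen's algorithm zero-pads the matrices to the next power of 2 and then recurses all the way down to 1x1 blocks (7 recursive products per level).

Matrix multiplication for 904x904 matrices:

Strassen's algorithm requires power-of-2 dimensions. Pad 904x904 to 1024x1024 (next power of 2).

Standard algorithm: 904^3 = 738763264 multiplications
Strassen's algorithm: 7^(log2(1024)) = 7^10 = 282475249 multiplications
Savings: 738763264 - 282475249 = 456288015 multiplications

Standard: 738763264 multiplications (904^3). Strassen: 282475249 multiplications (7^10, after padding to 1024x1024). Strassen reduces 8 recursive multiplications to 7 at each level.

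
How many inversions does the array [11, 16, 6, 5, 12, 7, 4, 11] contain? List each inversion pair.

Finding inversions in [11, 16, 6, 5, 12, 7, 4, 11]:

(0, 2): arr[0]=11 > arr[2]=6
(0, 3): arr[0]=11 > arr[3]=5
(0, 5): arr[0]=11 > arr[5]=7
(0, 6): arr[0]=11 > arr[6]=4
(1, 2): arr[1]=16 > arr[2]=6
(1, 3): arr[1]=16 > arr[3]=5
(1, 4): arr[1]=16 > arr[4]=12
(1, 5): arr[1]=16 > arr[5]=7
(1, 6): arr[1]=16 > arr[6]=4
(1, 7): arr[1]=16 > arr[7]=11
(2, 3): arr[2]=6 > arr[3]=5
(2, 6): arr[2]=6 > arr[6]=4
(3, 6): arr[3]=5 > arr[6]=4
(4, 5): arr[4]=12 > arr[5]=7
(4, 6): arr[4]=12 > arr[6]=4
(4, 7): arr[4]=12 > arr[7]=11
(5, 6): arr[5]=7 > arr[6]=4

Total inversions: 17

The array has 17 inversion(s): (0,2), (0,3), (0,5), (0,6), (1,2), (1,3), (1,4), (1,5), (1,6), (1,7), (2,3), (2,6), (3,6), (4,5), (4,6), (4,7), (5,6). Each pair (i,j) satisfies i < j and arr[i] > arr[j].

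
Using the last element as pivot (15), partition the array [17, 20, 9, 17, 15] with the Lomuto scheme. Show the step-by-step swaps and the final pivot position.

Lomuto partition with pivot = 15:

Initial array: [17, 20, 9, 17, 15]

arr[0]=17 > 15: no swap
arr[1]=20 > 15: no swap
arr[2]=9 <= 15: swap with position 0, array becomes [9, 20, 17, 17, 15]
arr[3]=17 > 15: no swap

Place pivot at position 1: [9, 15, 17, 17, 20]
Pivot position: 1

After partitioning with pivot 15, the array becomes [9, 15, 17, 17, 20]. The pivot is placed at index 1. All elements to the left of the pivot are <= 15, and all elements to the right are > 15.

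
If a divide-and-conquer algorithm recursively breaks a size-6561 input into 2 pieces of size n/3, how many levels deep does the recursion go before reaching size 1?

For divide and conquer with division factor 3:

Problem sizes at each level:
Level 0: 6561
Level 1: 2187
Level 2: 729
Level 3: 243
Level 4: 81
Level 5: 27
Level 6: 9
Level 7: 3
Level 8: 1

The root is level 0 and the size-1 base case is level 8 (the tree spans levels 0 through 8, i.e. 9 levels counting the root), so the depth is the number of divisions: log_3(6561) = 8

The recursion tree depth is log_3(6561) = 8. At each level, the problem size is divided by 3, so it takes 8 divisions to reduce to a base case of size 1. The algorithm makes 2 recursive calls at each level.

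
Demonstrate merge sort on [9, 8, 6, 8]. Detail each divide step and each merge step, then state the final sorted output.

Merge sort trace:

Split: [9, 8, 6, 8] -> [9, 8] and [6, 8]
  Split: [9, 8] -> [9] and [8]
  Merge: [9] + [8] -> [8, 9]
  Split: [6, 8] -> [6] and [8]
  Merge: [6] + [8] -> [6, 8]
Merge: [8, 9] + [6, 8] -> [6, 8, 8, 9]

Final sorted array: [6, 8, 8, 9]

The merge sort proceeds by recursively splitting the array and merging sorted halves.
After all merges, the sorted array is [6, 8, 8, 9].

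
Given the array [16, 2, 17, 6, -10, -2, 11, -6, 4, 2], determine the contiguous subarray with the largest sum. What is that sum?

Using Kadane's algorithm on [16, 2, 17, 6, -10, -2, 11, -6, 4, 2]:

Scanning through the array:
Position 1 (value 2): max_ending_here = 18, max_so_far = 18
Position 2 (value 17): max_ending_here = 35, max_so_far = 35
Position 3 (value 6): max_ending_here = 41, max_so_far = 41
Position 4 (value -10): max_ending_here = 31, max_so_far = 41
Position 5 (value -2): max_ending_here = 29, max_so_far = 41
Position 6 (value 11): max_ending_here = 40, max_so_far = 41
Position 7 (value -6): max_ending_here = 34, max_so_far = 41
Position 8 (value 4): max_ending_here = 38, max_so_far = 41
Position 9 (value 2): max_ending_here = 40, max_so_far = 41

Maximum subarray: [16, 2, 17, 6]
Maximum sum: 41

The maximum subarray is [16, 2, 17, 6] with sum 41. This subarray runs from index 0 to index 3.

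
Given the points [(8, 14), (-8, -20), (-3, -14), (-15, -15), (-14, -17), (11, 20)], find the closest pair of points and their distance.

Computing all pairwise distances among 6 points:

d((8, 14), (-8, -20)) = 37.5766
d((8, 14), (-3, -14)) = 30.0832
d((8, 14), (-15, -15)) = 37.0135
d((8, 14), (-14, -17)) = 38.0132
d((8, 14), (11, 20)) = 6.7082
d((-8, -20), (-3, -14)) = 7.8102
d((-8, -20), (-15, -15)) = 8.6023
d((-8, -20), (-14, -17)) = 6.7082
d((-8, -20), (11, 20)) = 44.2832
d((-3, -14), (-15, -15)) = 12.0416
d((-3, -14), (-14, -17)) = 11.4018
d((-3, -14), (11, 20)) = 36.7696
d((-15, -15), (-14, -17)) = 2.2361 <-- minimum
d((-15, -15), (11, 20)) = 43.6005
d((-14, -17), (11, 20)) = 44.6542

Closest pair: (-15, -15) and (-14, -17) with distance 2.2361

The closest pair is (-15, -15) and (-14, -17) with Euclidean distance 2.2361. For 6 points, brute-force pairwise comparison is shown above. For large n, the divide-and-conquer algorithm (sort by x, recurse on halves, check the dividing strip) achieves O(n log n).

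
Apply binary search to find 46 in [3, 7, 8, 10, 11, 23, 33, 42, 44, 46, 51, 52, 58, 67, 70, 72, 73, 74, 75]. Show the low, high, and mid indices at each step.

Binary search for 46 in [3, 7, 8, 10, 11, 23, 33, 42, 44, 46, 51, 52, 58, 67, 70, 72, 73, 74, 75]:

lo=0, hi=18, mid=9, arr[mid]=46 -> Found target at index 9!

Binary search finds 46 at index 9 after 1 comparisons. The search repeatedly halves the search space by comparing with the middle element.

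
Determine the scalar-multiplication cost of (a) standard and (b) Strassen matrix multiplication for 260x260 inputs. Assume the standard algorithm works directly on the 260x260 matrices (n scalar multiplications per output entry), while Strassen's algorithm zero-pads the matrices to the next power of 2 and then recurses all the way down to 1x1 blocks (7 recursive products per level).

Matrix multiplication for 260x260 matrices:

Strassen's algorithm requires power-of-2 dimensions. Pad 260x260 to 512x512 (next power of 2).

Standard algorithm: 260^3 = 17576000 multiplications
Strassen's algorithm: 7^(log2(512)) = 7^9 = 40353607 multiplications
Difference: 17576000 - 40353607 = -22777607 (Strassen uses MORE here due to padding overhead — for small or just-over-power-of-2 n, padding can outweigh the per-level savings)

Standard: 17576000 multiplications (260^3). Strassen: 40353607 multiplications (7^9, after padding to 512x512). Strassen reduces 8 recursive multiplications to 7 at each level.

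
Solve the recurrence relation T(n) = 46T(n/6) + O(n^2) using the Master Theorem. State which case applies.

Master Theorem for T(n) = 46T(n/6) + O(n^2):

a = 46, b = 6, c = 2
log_b(a) = log_6(46) = 2.1368

Case 1: c = 2 < log_6(46) = 2.1368
T(n) = O(n^(log_6 46))

For T(n) = 46T(n/6) + O(n^2): log_6(46) = 2.1368. This is Case 1 of the Master Theorem (c < log_b(a), work dominated by leaves), giving O(n^(log_6 46)).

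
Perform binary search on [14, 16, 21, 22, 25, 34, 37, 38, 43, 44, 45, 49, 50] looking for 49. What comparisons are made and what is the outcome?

Binary search for 49 in [14, 16, 21, 22, 25, 34, 37, 38, 43, 44, 45, 49, 50]:

lo=0, hi=12, mid=6, arr[mid]=37 -> 37 < 49, search right half
lo=7, hi=12, mid=9, arr[mid]=44 -> 44 < 49, search right half
lo=10, hi=12, mid=11, arr[mid]=49 -> Found target at index 11!

Binary search finds 49 at index 11 after 3 comparisons. The search repeatedly halves the search space by comparing with the middle element.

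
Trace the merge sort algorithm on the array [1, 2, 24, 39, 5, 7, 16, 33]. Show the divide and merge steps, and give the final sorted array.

Merge sort trace:

Split: [1, 2, 24, 39, 5, 7, 16, 33] -> [1, 2, 24, 39] and [5, 7, 16, 33]
  Split: [1, 2, 24, 39] -> [1, 2] and [24, 39]
    Split: [1, 2] -> [1] and [2]
    Merge: [1] + [2] -> [1, 2]
    Split: [24, 39] -> [24] and [39]
    Merge: [24] + [39] -> [24, 39]
  Merge: [1, 2] + [24, 39] -> [1, 2, 24, 39]
  Split: [5, 7, 16, 33] -> [5, 7] and [16, 33]
    Split: [5, 7] -> [5] and [7]
    Merge: [5] + [7] -> [5, 7]
    Split: [16, 33] -> [16] and [33]
    Merge: [16] + [33] -> [16, 33]
  Merge: [5, 7] + [16, 33] -> [5, 7, 16, 33]
Merge: [1, 2, 24, 39] + [5, 7, 16, 33] -> [1, 2, 5, 7, 16, 24, 33, 39]

Final sorted array: [1, 2, 5, 7, 16, 24, 33, 39]

The merge sort proceeds by recursively splitting the array and merging sorted halves.
After all merges, the sorted array is [1, 2, 5, 7, 16, 24, 33, 39].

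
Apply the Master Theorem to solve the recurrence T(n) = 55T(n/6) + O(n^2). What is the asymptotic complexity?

Master Theorem for T(n) = 55T(n/6) + O(n^2):

a = 55, b = 6, c = 2
log_b(a) = log_6(55) = 2.2365

Case 1: c = 2 < log_6(55) = 2.2365
T(n) = O(n^(log_6 55))

For T(n) = 55T(n/6) + O(n^2): log_6(55) = 2.2365. This is Case 1 of the Master Theorem (c < log_b(a), work dominated by leaves), giving O(n^(log_6 55)).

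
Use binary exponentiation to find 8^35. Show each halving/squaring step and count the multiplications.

Computing 8^35 by squaring (build up from 8^1; each line after the first costs one multiplication):

8^1 = 8
8^2 = (8^1)^2 = 8^2 = 64
8^4 = (8^2)^2 = 64^2 = 4096
8^8 = (8^4)^2 = 4096^2 = 16777216
8^16 = (8^8)^2 = 16777216^2 = 281474976710656
8^17 = 8 * 8^16 = 8 * 281474976710656 = 2251799813685248
8^34 = (8^17)^2 = 2251799813685248^2 = 5070602400912917605986812821504
8^35 = 8 * 8^34 = 8 * 5070602400912917605986812821504 = 40564819207303340847894502572032

Result: 40564819207303340847894502572032
Multiplications needed: 7 (7 lines after 8^1)

8^35 = 40564819207303340847894502572032. Using exponentiation by squaring, this requires 7 multiplications. The key idea: if the exponent is even, square the half-power; if odd, multiply by the base once.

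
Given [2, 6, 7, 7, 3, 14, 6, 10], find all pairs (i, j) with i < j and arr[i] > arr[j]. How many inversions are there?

Finding inversions in [2, 6, 7, 7, 3, 14, 6, 10]:

(1, 4): arr[1]=6 > arr[4]=3
(2, 4): arr[2]=7 > arr[4]=3
(2, 6): arr[2]=7 > arr[6]=6
(3, 4): arr[3]=7 > arr[4]=3
(3, 6): arr[3]=7 > arr[6]=6
(5, 6): arr[5]=14 > arr[6]=6
(5, 7): arr[5]=14 > arr[7]=10

Total inversions: 7

The array has 7 inversion(s): (1,4), (2,4), (2,6), (3,4), (3,6), (5,6), (5,7). Each pair (i,j) satisfies i < j and arr[i] > arr[j].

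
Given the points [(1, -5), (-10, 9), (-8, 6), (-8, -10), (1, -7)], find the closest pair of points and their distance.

Computing all pairwise distances among 5 points:

d((1, -5), (-10, 9)) = 17.8045
d((1, -5), (-8, 6)) = 14.2127
d((1, -5), (-8, -10)) = 10.2956
d((1, -5), (1, -7)) = 2.0 <-- minimum
d((-10, 9), (-8, 6)) = 3.6056
d((-10, 9), (-8, -10)) = 19.105
d((-10, 9), (1, -7)) = 19.4165
d((-8, 6), (-8, -10)) = 16.0
d((-8, 6), (1, -7)) = 15.8114
d((-8, -10), (1, -7)) = 9.4868

Closest pair: (1, -5) and (1, -7) with distance 2.0

The closest pair is (1, -5) and (1, -7) with Euclidean distance 2.0. For 5 points, brute-force pairwise comparison is shown above. For large n, the divide-and-conquer algorithm (sort by x, recurse on halves, check the dividing strip) achieves O(n log n).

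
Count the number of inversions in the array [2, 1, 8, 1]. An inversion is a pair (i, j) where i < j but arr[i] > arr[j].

Finding inversions in [2, 1, 8, 1]:

(0, 1): arr[0]=2 > arr[1]=1
(0, 3): arr[0]=2 > arr[3]=1
(2, 3): arr[2]=8 > arr[3]=1

Total inversions: 3

The array has 3 inversion(s): (0,1), (0,3), (2,3). Each pair (i,j) satisfies i < j and arr[i] > arr[j].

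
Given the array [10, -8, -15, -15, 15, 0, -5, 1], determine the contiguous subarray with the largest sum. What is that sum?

Using Kadane's algorithm on [10, -8, -15, -15, 15, 0, -5, 1]:

Scanning through the array:
Position 1 (value -8): max_ending_here = 2, max_so_far = 10
Position 2 (value -15): max_ending_here = -13, max_so_far = 10
Position 3 (value -15): max_ending_here = -15, max_so_far = 10
Position 4 (value 15): max_ending_here = 15, max_so_far = 15
Position 5 (value 0): max_ending_here = 15, max_so_far = 15
Position 6 (value -5): max_ending_here = 10, max_so_far = 15
Position 7 (value 1): max_ending_here = 11, max_so_far = 15

Maximum subarray: [15]
Maximum sum: 15

The maximum subarray is [15] with sum 15. This subarray runs from index 4 to index 4.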